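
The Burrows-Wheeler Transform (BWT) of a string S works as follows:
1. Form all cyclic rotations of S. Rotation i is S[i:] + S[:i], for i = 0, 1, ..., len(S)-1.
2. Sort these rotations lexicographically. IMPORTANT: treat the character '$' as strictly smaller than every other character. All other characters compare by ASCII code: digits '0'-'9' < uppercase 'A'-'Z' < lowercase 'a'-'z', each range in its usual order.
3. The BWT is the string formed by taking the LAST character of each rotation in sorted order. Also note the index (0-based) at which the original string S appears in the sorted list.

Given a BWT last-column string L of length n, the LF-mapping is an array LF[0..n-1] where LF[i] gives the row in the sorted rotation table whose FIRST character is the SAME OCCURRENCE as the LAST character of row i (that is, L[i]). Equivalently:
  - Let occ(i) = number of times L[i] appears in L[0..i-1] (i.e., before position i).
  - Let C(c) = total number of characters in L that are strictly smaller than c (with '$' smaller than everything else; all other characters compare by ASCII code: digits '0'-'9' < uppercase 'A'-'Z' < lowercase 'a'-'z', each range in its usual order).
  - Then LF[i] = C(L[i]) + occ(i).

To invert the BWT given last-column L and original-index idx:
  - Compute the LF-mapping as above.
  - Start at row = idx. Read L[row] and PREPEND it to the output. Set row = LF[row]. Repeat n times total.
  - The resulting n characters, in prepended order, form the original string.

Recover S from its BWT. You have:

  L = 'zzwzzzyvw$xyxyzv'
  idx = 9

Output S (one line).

LF mapping: 10 11 3 12 13 14 7 1 4 0 5 8 6 9 15 2
Walk LF starting at row 9, prepending L[row]:
  step 1: row=9, L[9]='$', prepend. Next row=LF[9]=0
  step 2: row=0, L[0]='z', prepend. Next row=LF[0]=10
  step 3: row=10, L[10]='x', prepend. Next row=LF[10]=5
  step 4: row=5, L[5]='z', prepend. Next row=LF[5]=14
  step 5: row=14, L[14]='z', prepend. Next row=LF[14]=15
  step 6: row=15, L[15]='v', prepend. Next row=LF[15]=2
  step 7: row=2, L[2]='w', prepend. Next row=LF[2]=3
  step 8: row=3, L[3]='z', prepend. Next row=LF[3]=12
  step 9: row=12, L[12]='x', prepend. Next row=LF[12]=6
  step 10: row=6, L[6]='y', prepend. Next row=LF[6]=7
  step 11: row=7, L[7]='v', prepend. Next row=LF[7]=1
  step 12: row=1, L[1]='z', prepend. Next row=LF[1]=11
  step 13: row=11, L[11]='y', prepend. Next row=LF[11]=8
  step 14: row=8, L[8]='w', prepend. Next row=LF[8]=4
  step 15: row=4, L[4]='z', prepend. Next row=LF[4]=13
  step 16: row=13, L[13]='y', prepend. Next row=LF[13]=9
Reversed output: yzwyzvyxzwvzzxz$

Answer: yzwyzvyxzwvzzxz$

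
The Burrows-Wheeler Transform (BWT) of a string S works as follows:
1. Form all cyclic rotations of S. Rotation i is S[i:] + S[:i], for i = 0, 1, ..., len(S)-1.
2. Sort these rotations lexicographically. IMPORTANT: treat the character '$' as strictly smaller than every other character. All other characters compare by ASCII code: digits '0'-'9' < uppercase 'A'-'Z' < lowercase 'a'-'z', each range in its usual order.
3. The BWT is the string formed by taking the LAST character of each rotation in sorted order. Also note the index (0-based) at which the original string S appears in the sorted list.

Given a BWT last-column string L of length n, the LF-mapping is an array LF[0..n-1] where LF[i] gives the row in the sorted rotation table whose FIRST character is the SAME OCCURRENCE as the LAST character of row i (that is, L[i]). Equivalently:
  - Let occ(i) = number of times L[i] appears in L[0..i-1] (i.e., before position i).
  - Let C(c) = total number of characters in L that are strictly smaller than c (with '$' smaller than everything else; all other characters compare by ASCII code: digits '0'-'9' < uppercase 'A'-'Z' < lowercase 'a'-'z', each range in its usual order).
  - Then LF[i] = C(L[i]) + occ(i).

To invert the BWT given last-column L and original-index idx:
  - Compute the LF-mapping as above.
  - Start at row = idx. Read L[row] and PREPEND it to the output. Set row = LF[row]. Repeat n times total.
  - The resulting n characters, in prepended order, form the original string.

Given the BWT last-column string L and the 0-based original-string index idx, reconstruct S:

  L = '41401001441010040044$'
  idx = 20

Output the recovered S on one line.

LF mapping: 14 9 15 1 10 2 3 11 16 17 12 4 13 5 6 18 7 8 19 20 0
Walk LF starting at row 20, prepending L[row]:
  step 1: row=20, L[20]='$', prepend. Next row=LF[20]=0
  step 2: row=0, L[0]='4', prepend. Next row=LF[0]=14
  step 3: row=14, L[14]='0', prepend. Next row=LF[14]=6
  step 4: row=6, L[6]='0', prepend. Next row=LF[6]=3
  step 5: row=3, L[3]='0', prepend. Next row=LF[3]=1
  step 6: row=1, L[1]='1', prepend. Next row=LF[1]=9
  step 7: row=9, L[9]='4', prepend. Next row=LF[9]=17
  step 8: row=17, L[17]='0', prepend. Next row=LF[17]=8
  step 9: row=8, L[8]='4', prepend. Next row=LF[8]=16
  step 10: row=16, L[16]='0', prepend. Next row=LF[16]=7
  step 11: row=7, L[7]='1', prepend. Next row=LF[7]=11
  step 12: row=11, L[11]='0', prepend. Next row=LF[11]=4
  step 13: row=4, L[4]='1', prepend. Next row=LF[4]=10
  step 14: row=10, L[10]='1', prepend. Next row=LF[10]=12
  step 15: row=12, L[12]='1', prepend. Next row=LF[12]=13
  step 16: row=13, L[13]='0', prepend. Next row=LF[13]=5
  step 17: row=5, L[5]='0', prepend. Next row=LF[5]=2
  step 18: row=2, L[2]='4', prepend. Next row=LF[2]=15
  step 19: row=15, L[15]='4', prepend. Next row=LF[15]=18
  step 20: row=18, L[18]='4', prepend. Next row=LF[18]=19
  step 21: row=19, L[19]='4', prepend. Next row=LF[19]=20
Reversed output: 44440011101040410004$

Answer: 44440011101040410004$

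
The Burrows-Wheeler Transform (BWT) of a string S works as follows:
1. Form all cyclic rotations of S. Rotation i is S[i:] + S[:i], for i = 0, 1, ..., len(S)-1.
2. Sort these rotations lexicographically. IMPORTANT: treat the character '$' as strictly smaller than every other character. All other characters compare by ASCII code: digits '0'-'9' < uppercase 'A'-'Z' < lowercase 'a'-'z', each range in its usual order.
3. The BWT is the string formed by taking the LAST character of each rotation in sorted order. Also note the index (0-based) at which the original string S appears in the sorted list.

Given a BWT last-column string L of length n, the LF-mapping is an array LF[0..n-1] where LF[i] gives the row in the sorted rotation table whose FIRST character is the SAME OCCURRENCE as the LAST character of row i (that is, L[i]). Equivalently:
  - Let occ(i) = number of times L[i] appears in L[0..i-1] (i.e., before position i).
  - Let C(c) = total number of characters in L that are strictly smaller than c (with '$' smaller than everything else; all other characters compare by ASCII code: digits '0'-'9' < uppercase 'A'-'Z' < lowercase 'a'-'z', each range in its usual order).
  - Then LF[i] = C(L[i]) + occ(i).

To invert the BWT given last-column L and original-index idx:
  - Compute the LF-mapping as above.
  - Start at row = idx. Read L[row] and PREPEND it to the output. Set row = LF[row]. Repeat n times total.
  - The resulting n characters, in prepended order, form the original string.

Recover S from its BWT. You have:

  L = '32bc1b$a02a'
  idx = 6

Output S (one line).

LF mapping: 5 3 8 10 2 9 0 6 1 4 7
Walk LF starting at row 6, prepending L[row]:
  step 1: row=6, L[6]='$', prepend. Next row=LF[6]=0
  step 2: row=0, L[0]='3', prepend. Next row=LF[0]=5
  step 3: row=5, L[5]='b', prepend. Next row=LF[5]=9
  step 4: row=9, L[9]='2', prepend. Next row=LF[9]=4
  step 5: row=4, L[4]='1', prepend. Next row=LF[4]=2
  step 6: row=2, L[2]='b', prepend. Next row=LF[2]=8
  step 7: row=8, L[8]='0', prepend. Next row=LF[8]=1
  step 8: row=1, L[1]='2', prepend. Next row=LF[1]=3
  step 9: row=3, L[3]='c', prepend. Next row=LF[3]=10
  step 10: row=10, L[10]='a', prepend. Next row=LF[10]=7
  step 11: row=7, L[7]='a', prepend. Next row=LF[7]=6
Reversed output: aac20b12b3$

Answer: aac20b12b3$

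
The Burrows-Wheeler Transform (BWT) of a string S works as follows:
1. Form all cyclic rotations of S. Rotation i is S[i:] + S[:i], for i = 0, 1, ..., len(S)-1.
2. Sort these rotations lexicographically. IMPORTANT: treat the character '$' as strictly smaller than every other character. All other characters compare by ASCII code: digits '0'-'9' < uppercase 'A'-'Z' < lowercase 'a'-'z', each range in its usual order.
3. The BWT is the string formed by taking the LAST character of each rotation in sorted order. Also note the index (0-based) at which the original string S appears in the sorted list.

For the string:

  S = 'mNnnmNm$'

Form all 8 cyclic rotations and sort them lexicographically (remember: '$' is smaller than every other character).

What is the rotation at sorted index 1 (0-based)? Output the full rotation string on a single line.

Answer: Nm$mNnnm

Derivation:
All 8 rotations (rotation i = S[i:]+S[:i]):
  rot[0] = mNnnmNm$
  rot[1] = NnnmNm$m
  rot[2] = nnmNm$mN
  rot[3] = nmNm$mNn
  rot[4] = mNm$mNnn
  rot[5] = Nm$mNnnm
  rot[6] = m$mNnnmN
  rot[7] = $mNnnmNm
Sorted (with $ < everything):
  sorted[0] = $mNnnmNm
  sorted[1] = Nm$mNnnm
  sorted[2] = NnnmNm$m
  sorted[3] = m$mNnnmN
  sorted[4] = mNm$mNnn
  sorted[5] = mNnnmNm$
  sorted[6] = nmNm$mNn
  sorted[7] = nnmNm$mN
sorted[1] = Nm$mNnnm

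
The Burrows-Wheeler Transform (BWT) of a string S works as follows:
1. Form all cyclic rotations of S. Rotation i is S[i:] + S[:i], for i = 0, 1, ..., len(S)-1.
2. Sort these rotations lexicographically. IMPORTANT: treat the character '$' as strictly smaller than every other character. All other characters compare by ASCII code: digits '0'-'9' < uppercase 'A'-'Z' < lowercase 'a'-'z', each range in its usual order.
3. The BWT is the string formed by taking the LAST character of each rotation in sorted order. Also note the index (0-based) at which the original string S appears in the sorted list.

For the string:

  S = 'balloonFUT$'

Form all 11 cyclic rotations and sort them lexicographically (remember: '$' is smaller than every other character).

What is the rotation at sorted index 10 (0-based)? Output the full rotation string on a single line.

All 11 rotations (rotation i = S[i:]+S[:i]):
  rot[0] = balloonFUT$
  rot[1] = alloonFUT$b
  rot[2] = lloonFUT$ba
  rot[3] = loonFUT$bal
  rot[4] = oonFUT$ball
  rot[5] = onFUT$ballo
  rot[6] = nFUT$balloo
  rot[7] = FUT$balloon
  rot[8] = UT$balloonF
  rot[9] = T$balloonFU
  rot[10] = $balloonFUT
Sorted (with $ < everything):
  sorted[0] = $balloonFUT
  sorted[1] = FUT$balloon
  sorted[2] = T$balloonFU
  sorted[3] = UT$balloonF
  sorted[4] = alloonFUT$b
  sorted[5] = balloonFUT$
  sorted[6] = lloonFUT$ba
  sorted[7] = loonFUT$bal
  sorted[8] = nFUT$balloo
  sorted[9] = onFUT$ballo
  sorted[10] = oonFUT$ball
sorted[10] = oonFUT$ball

Answer: oonFUT$ball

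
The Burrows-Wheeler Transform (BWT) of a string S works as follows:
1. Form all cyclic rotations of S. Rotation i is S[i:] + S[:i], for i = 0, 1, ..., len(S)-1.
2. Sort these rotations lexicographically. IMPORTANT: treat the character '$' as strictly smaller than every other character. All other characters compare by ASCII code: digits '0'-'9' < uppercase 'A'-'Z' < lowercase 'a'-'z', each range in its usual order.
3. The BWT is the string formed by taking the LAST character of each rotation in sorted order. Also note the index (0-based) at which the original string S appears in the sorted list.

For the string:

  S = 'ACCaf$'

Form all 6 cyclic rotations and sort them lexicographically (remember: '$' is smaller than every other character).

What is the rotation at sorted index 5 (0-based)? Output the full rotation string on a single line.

All 6 rotations (rotation i = S[i:]+S[:i]):
  rot[0] = ACCaf$
  rot[1] = CCaf$A
  rot[2] = Caf$AC
  rot[3] = af$ACC
  rot[4] = f$ACCa
  rot[5] = $ACCaf
Sorted (with $ < everything):
  sorted[0] = $ACCaf
  sorted[1] = ACCaf$
  sorted[2] = CCaf$A
  sorted[3] = Caf$AC
  sorted[4] = af$ACC
  sorted[5] = f$ACCa
sorted[5] = f$ACCa

Answer: f$ACCa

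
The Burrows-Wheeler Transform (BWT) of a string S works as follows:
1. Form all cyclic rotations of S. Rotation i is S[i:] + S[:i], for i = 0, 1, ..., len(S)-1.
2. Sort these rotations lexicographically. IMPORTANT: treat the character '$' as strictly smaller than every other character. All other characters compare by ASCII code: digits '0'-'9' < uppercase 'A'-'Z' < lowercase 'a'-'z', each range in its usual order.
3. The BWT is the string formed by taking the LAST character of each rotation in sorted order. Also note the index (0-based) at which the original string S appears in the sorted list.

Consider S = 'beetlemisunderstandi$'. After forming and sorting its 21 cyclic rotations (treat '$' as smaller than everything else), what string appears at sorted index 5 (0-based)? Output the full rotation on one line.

Answer: eetlemisunderstandi$b

Derivation:
All 21 rotations (rotation i = S[i:]+S[:i]):
  rot[0] = beetlemisunderstandi$
  rot[1] = eetlemisunderstandi$b
  rot[2] = etlemisunderstandi$be
  rot[3] = tlemisunderstandi$bee
  rot[4] = lemisunderstandi$beet
  rot[5] = emisunderstandi$beetl
  rot[6] = misunderstandi$beetle
  rot[7] = isunderstandi$beetlem
  rot[8] = sunderstandi$beetlemi
  rot[9] = understandi$beetlemis
  rot[10] = nderstandi$beetlemisu
  rot[11] = derstandi$beetlemisun
  rot[12] = erstandi$beetlemisund
  rot[13] = rstandi$beetlemisunde
  rot[14] = standi$beetlemisunder
  rot[15] = tandi$beetlemisunders
  rot[16] = andi$beetlemisunderst
  rot[17] = ndi$beetlemisundersta
  rot[18] = di$beetlemisunderstan
  rot[19] = i$beetlemisunderstand
  rot[20] = $beetlemisunderstandi
Sorted (with $ < everything):
  sorted[0] = $beetlemisunderstandi
  sorted[1] = andi$beetlemisunderst
  sorted[2] = beetlemisunderstandi$
  sorted[3] = derstandi$beetlemisun
  sorted[4] = di$beetlemisunderstan
  sorted[5] = eetlemisunderstandi$b
  sorted[6] = emisunderstandi$beetl
  sorted[7] = erstandi$beetlemisund
  sorted[8] = etlemisunderstandi$be
  sorted[9] = i$beetlemisunderstand
  sorted[10] = isunderstandi$beetlem
  sorted[11] = lemisunderstandi$beet
  sorted[12] = misunderstandi$beetle
  sorted[13] = nderstandi$beetlemisu
  sorted[14] = ndi$beetlemisundersta
  sorted[15] = rstandi$beetlemisunde
  sorted[16] = standi$beetlemisunder
  sorted[17] = sunderstandi$beetlemi
  sorted[18] = tandi$beetlemisunders
  sorted[19] = tlemisunderstandi$bee
  sorted[20] = understandi$beetlemis
sorted[5] = eetlemisunderstandi$b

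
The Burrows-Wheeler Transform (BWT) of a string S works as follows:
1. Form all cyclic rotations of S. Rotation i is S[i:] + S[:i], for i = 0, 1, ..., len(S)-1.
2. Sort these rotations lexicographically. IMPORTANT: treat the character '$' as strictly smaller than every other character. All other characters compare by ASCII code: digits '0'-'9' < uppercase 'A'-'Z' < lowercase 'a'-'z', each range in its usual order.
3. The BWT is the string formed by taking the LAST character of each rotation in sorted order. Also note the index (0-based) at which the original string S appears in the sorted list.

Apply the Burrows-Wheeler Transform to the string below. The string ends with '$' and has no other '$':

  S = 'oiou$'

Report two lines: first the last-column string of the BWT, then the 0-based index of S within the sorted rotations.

All 5 rotations (rotation i = S[i:]+S[:i]):
  rot[0] = oiou$
  rot[1] = iou$o
  rot[2] = ou$oi
  rot[3] = u$oio
  rot[4] = $oiou
Sorted (with $ < everything):
  sorted[0] = $oiou  (last char: 'u')
  sorted[1] = iou$o  (last char: 'o')
  sorted[2] = oiou$  (last char: '$')
  sorted[3] = ou$oi  (last char: 'i')
  sorted[4] = u$oio  (last char: 'o')
Last column: uo$io
Original string S is at sorted index 2

Answer: uo$io
2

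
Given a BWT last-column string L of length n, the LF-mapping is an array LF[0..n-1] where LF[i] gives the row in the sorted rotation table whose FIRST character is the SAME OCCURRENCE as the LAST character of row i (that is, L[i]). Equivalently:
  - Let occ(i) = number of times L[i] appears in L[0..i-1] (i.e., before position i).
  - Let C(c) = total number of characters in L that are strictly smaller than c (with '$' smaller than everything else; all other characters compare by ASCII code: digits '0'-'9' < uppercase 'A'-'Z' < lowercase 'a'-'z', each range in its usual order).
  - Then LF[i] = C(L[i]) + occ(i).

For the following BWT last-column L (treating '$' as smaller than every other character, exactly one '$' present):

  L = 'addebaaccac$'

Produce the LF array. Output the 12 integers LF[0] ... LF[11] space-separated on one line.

Answer: 1 9 10 11 5 2 3 6 7 4 8 0

Derivation:
Char counts: '$':1, 'a':4, 'b':1, 'c':3, 'd':2, 'e':1
C (first-col start): C('$')=0, C('a')=1, C('b')=5, C('c')=6, C('d')=9, C('e')=11
L[0]='a': occ=0, LF[0]=C('a')+0=1+0=1
L[1]='d': occ=0, LF[1]=C('d')+0=9+0=9
L[2]='d': occ=1, LF[2]=C('d')+1=9+1=10
L[3]='e': occ=0, LF[3]=C('e')+0=11+0=11
L[4]='b': occ=0, LF[4]=C('b')+0=5+0=5
L[5]='a': occ=1, LF[5]=C('a')+1=1+1=2
L[6]='a': occ=2, LF[6]=C('a')+2=1+2=3
L[7]='c': occ=0, LF[7]=C('c')+0=6+0=6
L[8]='c': occ=1, LF[8]=C('c')+1=6+1=7
L[9]='a': occ=3, LF[9]=C('a')+3=1+3=4
L[10]='c': occ=2, LF[10]=C('c')+2=6+2=8
L[11]='$': occ=0, LF[11]=C('$')+0=0+0=0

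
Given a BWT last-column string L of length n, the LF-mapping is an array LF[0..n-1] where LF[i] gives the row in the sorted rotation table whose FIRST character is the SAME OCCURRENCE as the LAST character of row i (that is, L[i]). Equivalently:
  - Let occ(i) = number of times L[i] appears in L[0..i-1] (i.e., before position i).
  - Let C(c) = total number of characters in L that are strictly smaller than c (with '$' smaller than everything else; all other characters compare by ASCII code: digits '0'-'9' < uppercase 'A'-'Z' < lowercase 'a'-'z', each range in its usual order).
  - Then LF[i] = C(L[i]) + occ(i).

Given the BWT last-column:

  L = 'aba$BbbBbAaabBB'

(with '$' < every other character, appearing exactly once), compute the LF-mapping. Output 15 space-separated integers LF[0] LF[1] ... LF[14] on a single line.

Char counts: '$':1, 'A':1, 'B':4, 'a':4, 'b':5
C (first-col start): C('$')=0, C('A')=1, C('B')=2, C('a')=6, C('b')=10
L[0]='a': occ=0, LF[0]=C('a')+0=6+0=6
L[1]='b': occ=0, LF[1]=C('b')+0=10+0=10
L[2]='a': occ=1, LF[2]=C('a')+1=6+1=7
L[3]='$': occ=0, LF[3]=C('$')+0=0+0=0
L[4]='B': occ=0, LF[4]=C('B')+0=2+0=2
L[5]='b': occ=1, LF[5]=C('b')+1=10+1=11
L[6]='b': occ=2, LF[6]=C('b')+2=10+2=12
L[7]='B': occ=1, LF[7]=C('B')+1=2+1=3
L[8]='b': occ=3, LF[8]=C('b')+3=10+3=13
L[9]='A': occ=0, LF[9]=C('A')+0=1+0=1
L[10]='a': occ=2, LF[10]=C('a')+2=6+2=8
L[11]='a': occ=3, LF[11]=C('a')+3=6+3=9
L[12]='b': occ=4, LF[12]=C('b')+4=10+4=14
L[13]='B': occ=2, LF[13]=C('B')+2=2+2=4
L[14]='B': occ=3, LF[14]=C('B')+3=2+3=5

Answer: 6 10 7 0 2 11 12 3 13 1 8 9 14 4 5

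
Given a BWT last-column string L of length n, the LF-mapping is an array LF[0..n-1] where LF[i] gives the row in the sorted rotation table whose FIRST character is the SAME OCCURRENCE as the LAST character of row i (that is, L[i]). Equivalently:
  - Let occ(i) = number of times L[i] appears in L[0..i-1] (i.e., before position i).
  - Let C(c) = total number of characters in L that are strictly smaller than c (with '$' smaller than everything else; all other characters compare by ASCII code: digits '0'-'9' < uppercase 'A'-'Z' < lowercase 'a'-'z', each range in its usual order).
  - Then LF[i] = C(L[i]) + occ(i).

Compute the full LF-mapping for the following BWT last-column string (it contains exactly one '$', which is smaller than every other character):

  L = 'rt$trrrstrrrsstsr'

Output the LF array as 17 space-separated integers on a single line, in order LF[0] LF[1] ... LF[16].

Answer: 1 13 0 14 2 3 4 9 15 5 6 7 10 11 16 12 8

Derivation:
Char counts: '$':1, 'r':8, 's':4, 't':4
C (first-col start): C('$')=0, C('r')=1, C('s')=9, C('t')=13
L[0]='r': occ=0, LF[0]=C('r')+0=1+0=1
L[1]='t': occ=0, LF[1]=C('t')+0=13+0=13
L[2]='$': occ=0, LF[2]=C('$')+0=0+0=0
L[3]='t': occ=1, LF[3]=C('t')+1=13+1=14
L[4]='r': occ=1, LF[4]=C('r')+1=1+1=2
L[5]='r': occ=2, LF[5]=C('r')+2=1+2=3
L[6]='r': occ=3, LF[6]=C('r')+3=1+3=4
L[7]='s': occ=0, LF[7]=C('s')+0=9+0=9
L[8]='t': occ=2, LF[8]=C('t')+2=13+2=15
L[9]='r': occ=4, LF[9]=C('r')+4=1+4=5
L[10]='r': occ=5, LF[10]=C('r')+5=1+5=6
L[11]='r': occ=6, LF[11]=C('r')+6=1+6=7
L[12]='s': occ=1, LF[12]=C('s')+1=9+1=10
L[13]='s': occ=2, LF[13]=C('s')+2=9+2=11
L[14]='t': occ=3, LF[14]=C('t')+3=13+3=16
L[15]='s': occ=3, LF[15]=C('s')+3=9+3=12
L[16]='r': occ=7, LF[16]=C('r')+7=1+7=8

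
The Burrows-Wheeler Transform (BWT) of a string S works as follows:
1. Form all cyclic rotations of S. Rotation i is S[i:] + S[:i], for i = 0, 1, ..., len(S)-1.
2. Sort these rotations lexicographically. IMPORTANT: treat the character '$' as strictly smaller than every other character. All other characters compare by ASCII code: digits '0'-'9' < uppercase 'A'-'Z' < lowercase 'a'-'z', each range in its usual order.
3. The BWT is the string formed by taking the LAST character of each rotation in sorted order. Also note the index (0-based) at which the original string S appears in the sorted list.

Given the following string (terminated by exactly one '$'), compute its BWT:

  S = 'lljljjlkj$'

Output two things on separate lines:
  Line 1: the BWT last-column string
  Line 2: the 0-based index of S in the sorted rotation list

All 10 rotations (rotation i = S[i:]+S[:i]):
  rot[0] = lljljjlkj$
  rot[1] = ljljjlkj$l
  rot[2] = jljjlkj$ll
  rot[3] = ljjlkj$llj
  rot[4] = jjlkj$lljl
  rot[5] = jlkj$lljlj
  rot[6] = lkj$lljljj
  rot[7] = kj$lljljjl
  rot[8] = j$lljljjlk
  rot[9] = $lljljjlkj
Sorted (with $ < everything):
  sorted[0] = $lljljjlkj  (last char: 'j')
  sorted[1] = j$lljljjlk  (last char: 'k')
  sorted[2] = jjlkj$lljl  (last char: 'l')
  sorted[3] = jljjlkj$ll  (last char: 'l')
  sorted[4] = jlkj$lljlj  (last char: 'j')
  sorted[5] = kj$lljljjl  (last char: 'l')
  sorted[6] = ljjlkj$llj  (last char: 'j')
  sorted[7] = ljljjlkj$l  (last char: 'l')
  sorted[8] = lkj$lljljj  (last char: 'j')
  sorted[9] = lljljjlkj$  (last char: '$')
Last column: jklljljlj$
Original string S is at sorted index 9

Answer: jklljljlj$
9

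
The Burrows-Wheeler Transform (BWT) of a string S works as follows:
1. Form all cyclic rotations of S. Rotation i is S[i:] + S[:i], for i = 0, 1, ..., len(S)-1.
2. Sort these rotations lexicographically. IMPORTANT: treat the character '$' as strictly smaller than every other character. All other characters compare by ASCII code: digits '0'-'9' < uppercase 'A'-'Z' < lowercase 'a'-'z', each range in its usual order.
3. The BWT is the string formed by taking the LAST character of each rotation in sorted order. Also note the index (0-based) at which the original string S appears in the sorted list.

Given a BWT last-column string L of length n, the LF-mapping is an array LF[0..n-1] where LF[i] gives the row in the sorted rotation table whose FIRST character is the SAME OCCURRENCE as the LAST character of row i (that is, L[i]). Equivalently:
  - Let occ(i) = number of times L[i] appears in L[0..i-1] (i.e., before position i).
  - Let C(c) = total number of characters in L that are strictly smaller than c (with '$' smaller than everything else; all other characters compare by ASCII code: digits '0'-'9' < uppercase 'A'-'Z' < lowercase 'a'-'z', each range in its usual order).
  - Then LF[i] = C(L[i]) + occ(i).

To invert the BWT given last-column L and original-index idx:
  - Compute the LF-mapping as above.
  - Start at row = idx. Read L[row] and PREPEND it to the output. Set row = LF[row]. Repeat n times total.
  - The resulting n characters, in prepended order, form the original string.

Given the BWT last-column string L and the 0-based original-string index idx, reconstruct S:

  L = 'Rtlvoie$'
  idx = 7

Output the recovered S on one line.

Answer: violetR$

Derivation:
LF mapping: 1 6 4 7 5 3 2 0
Walk LF starting at row 7, prepending L[row]:
  step 1: row=7, L[7]='$', prepend. Next row=LF[7]=0
  step 2: row=0, L[0]='R', prepend. Next row=LF[0]=1
  step 3: row=1, L[1]='t', prepend. Next row=LF[1]=6
  step 4: row=6, L[6]='e', prepend. Next row=LF[6]=2
  step 5: row=2, L[2]='l', prepend. Next row=LF[2]=4
  step 6: row=4, L[4]='o', prepend. Next row=LF[4]=5
  step 7: row=5, L[5]='i', prepend. Next row=LF[5]=3
  step 8: row=3, L[3]='v', prepend. Next row=LF[3]=7
Reversed output: violetR$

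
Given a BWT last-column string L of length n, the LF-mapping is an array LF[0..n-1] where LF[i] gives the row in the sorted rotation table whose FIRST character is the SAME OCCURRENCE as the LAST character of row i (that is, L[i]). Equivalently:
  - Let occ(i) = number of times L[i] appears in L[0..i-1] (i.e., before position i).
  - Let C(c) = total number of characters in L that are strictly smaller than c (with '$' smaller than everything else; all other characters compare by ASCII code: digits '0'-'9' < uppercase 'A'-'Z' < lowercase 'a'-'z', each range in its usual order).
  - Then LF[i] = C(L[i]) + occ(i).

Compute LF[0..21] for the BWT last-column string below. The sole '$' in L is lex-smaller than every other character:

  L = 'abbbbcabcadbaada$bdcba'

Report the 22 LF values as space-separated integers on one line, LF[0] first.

Answer: 1 8 9 10 11 16 2 12 17 3 19 13 4 5 20 6 0 14 21 18 15 7

Derivation:
Char counts: '$':1, 'a':7, 'b':8, 'c':3, 'd':3
C (first-col start): C('$')=0, C('a')=1, C('b')=8, C('c')=16, C('d')=19
L[0]='a': occ=0, LF[0]=C('a')+0=1+0=1
L[1]='b': occ=0, LF[1]=C('b')+0=8+0=8
L[2]='b': occ=1, LF[2]=C('b')+1=8+1=9
L[3]='b': occ=2, LF[3]=C('b')+2=8+2=10
L[4]='b': occ=3, LF[4]=C('b')+3=8+3=11
L[5]='c': occ=0, LF[5]=C('c')+0=16+0=16
L[6]='a': occ=1, LF[6]=C('a')+1=1+1=2
L[7]='b': occ=4, LF[7]=C('b')+4=8+4=12
L[8]='c': occ=1, LF[8]=C('c')+1=16+1=17
L[9]='a': occ=2, LF[9]=C('a')+2=1+2=3
L[10]='d': occ=0, LF[10]=C('d')+0=19+0=19
L[11]='b': occ=5, LF[11]=C('b')+5=8+5=13
L[12]='a': occ=3, LF[12]=C('a')+3=1+3=4
L[13]='a': occ=4, LF[13]=C('a')+4=1+4=5
L[14]='d': occ=1, LF[14]=C('d')+1=19+1=20
L[15]='a': occ=5, LF[15]=C('a')+5=1+5=6
L[16]='$': occ=0, LF[16]=C('$')+0=0+0=0
L[17]='b': occ=6, LF[17]=C('b')+6=8+6=14
L[18]='d': occ=2, LF[18]=C('d')+2=19+2=21
L[19]='c': occ=2, LF[19]=C('c')+2=16+2=18
L[20]='b': occ=7, LF[20]=C('b')+7=8+7=15
L[21]='a': occ=6, LF[21]=C('a')+6=1+6=7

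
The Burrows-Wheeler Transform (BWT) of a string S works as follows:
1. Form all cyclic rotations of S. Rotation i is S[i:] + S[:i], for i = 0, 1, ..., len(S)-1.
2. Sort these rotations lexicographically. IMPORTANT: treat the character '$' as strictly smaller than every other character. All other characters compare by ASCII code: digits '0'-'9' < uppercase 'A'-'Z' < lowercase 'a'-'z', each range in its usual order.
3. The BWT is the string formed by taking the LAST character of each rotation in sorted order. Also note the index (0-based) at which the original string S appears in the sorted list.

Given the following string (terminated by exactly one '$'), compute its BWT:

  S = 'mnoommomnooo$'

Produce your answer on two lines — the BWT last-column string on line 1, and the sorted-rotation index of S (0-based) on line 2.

Answer: oo$ommmoomonn
2

Derivation:
All 13 rotations (rotation i = S[i:]+S[:i]):
  rot[0] = mnoommomnooo$
  rot[1] = noommomnooo$m
  rot[2] = oommomnooo$mn
  rot[3] = ommomnooo$mno
  rot[4] = mmomnooo$mnoo
  rot[5] = momnooo$mnoom
  rot[6] = omnooo$mnoomm
  rot[7] = mnooo$mnoommo
  rot[8] = nooo$mnoommom
  rot[9] = ooo$mnoommomn
  rot[10] = oo$mnoommomno
  rot[11] = o$mnoommomnoo
  rot[12] = $mnoommomnooo
Sorted (with $ < everything):
  sorted[0] = $mnoommomnooo  (last char: 'o')
  sorted[1] = mmomnooo$mnoo  (last char: 'o')
  sorted[2] = mnoommomnooo$  (last char: '$')
  sorted[3] = mnooo$mnoommo  (last char: 'o')
  sorted[4] = momnooo$mnoom  (last char: 'm')
  sorted[5] = noommomnooo$m  (last char: 'm')
  sorted[6] = nooo$mnoommom  (last char: 'm')
  sorted[7] = o$mnoommomnoo  (last char: 'o')
  sorted[8] = ommomnooo$mno  (last char: 'o')
  sorted[9] = omnooo$mnoomm  (last char: 'm')
  sorted[10] = oo$mnoommomno  (last char: 'o')
  sorted[11] = oommomnooo$mn  (last char: 'n')
  sorted[12] = ooo$mnoommomn  (last char: 'n')
Last column: oo$ommmoomonn
Original string S is at sorted index 2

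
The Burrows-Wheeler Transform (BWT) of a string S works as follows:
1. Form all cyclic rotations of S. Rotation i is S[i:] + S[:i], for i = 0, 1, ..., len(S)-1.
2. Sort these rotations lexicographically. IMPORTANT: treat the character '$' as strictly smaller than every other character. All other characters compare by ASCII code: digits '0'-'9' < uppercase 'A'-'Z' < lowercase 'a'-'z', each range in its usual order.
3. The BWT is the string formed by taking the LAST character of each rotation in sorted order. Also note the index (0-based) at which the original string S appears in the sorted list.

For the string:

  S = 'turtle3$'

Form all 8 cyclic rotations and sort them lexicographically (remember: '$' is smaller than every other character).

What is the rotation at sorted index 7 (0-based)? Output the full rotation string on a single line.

Answer: urtle3$t

Derivation:
All 8 rotations (rotation i = S[i:]+S[:i]):
  rot[0] = turtle3$
  rot[1] = urtle3$t
  rot[2] = rtle3$tu
  rot[3] = tle3$tur
  rot[4] = le3$turt
  rot[5] = e3$turtl
  rot[6] = 3$turtle
  rot[7] = $turtle3
Sorted (with $ < everything):
  sorted[0] = $turtle3
  sorted[1] = 3$turtle
  sorted[2] = e3$turtl
  sorted[3] = le3$turt
  sorted[4] = rtle3$tu
  sorted[5] = tle3$tur
  sorted[6] = turtle3$
  sorted[7] = urtle3$t
sorted[7] = urtle3$t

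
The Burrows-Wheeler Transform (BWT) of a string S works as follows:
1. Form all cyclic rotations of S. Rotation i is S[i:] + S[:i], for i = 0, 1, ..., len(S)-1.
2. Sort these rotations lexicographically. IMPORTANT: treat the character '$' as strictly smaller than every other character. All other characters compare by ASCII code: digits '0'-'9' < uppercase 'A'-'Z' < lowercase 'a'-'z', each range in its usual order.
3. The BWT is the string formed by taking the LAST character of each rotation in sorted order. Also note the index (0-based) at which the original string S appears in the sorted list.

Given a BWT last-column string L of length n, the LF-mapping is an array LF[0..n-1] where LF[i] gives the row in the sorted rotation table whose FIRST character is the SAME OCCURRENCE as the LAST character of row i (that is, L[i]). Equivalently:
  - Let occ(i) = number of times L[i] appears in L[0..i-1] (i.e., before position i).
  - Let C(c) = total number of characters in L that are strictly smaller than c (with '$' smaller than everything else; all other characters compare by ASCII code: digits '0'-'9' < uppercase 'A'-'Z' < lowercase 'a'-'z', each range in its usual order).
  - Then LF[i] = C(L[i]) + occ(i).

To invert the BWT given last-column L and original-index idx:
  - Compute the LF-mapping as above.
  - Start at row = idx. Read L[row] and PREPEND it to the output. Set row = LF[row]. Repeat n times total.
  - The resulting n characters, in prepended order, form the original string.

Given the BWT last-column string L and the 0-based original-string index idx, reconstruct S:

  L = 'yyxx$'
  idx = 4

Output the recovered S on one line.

LF mapping: 3 4 1 2 0
Walk LF starting at row 4, prepending L[row]:
  step 1: row=4, L[4]='$', prepend. Next row=LF[4]=0
  step 2: row=0, L[0]='y', prepend. Next row=LF[0]=3
  step 3: row=3, L[3]='x', prepend. Next row=LF[3]=2
  step 4: row=2, L[2]='x', prepend. Next row=LF[2]=1
  step 5: row=1, L[1]='y', prepend. Next row=LF[1]=4
Reversed output: yxxy$

Answer: yxxy$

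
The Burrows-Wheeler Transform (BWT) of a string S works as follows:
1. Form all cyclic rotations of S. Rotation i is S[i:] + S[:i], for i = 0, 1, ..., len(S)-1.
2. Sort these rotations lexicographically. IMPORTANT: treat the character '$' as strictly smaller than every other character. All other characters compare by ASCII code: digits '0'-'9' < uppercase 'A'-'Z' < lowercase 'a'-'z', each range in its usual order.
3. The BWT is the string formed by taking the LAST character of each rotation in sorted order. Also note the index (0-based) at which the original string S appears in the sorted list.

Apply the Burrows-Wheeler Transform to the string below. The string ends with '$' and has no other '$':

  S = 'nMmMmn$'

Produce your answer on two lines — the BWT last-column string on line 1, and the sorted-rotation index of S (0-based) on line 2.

Answer: nnmMMm$
6

Derivation:
All 7 rotations (rotation i = S[i:]+S[:i]):
  rot[0] = nMmMmn$
  rot[1] = MmMmn$n
  rot[2] = mMmn$nM
  rot[3] = Mmn$nMm
  rot[4] = mn$nMmM
  rot[5] = n$nMmMm
  rot[6] = $nMmMmn
Sorted (with $ < everything):
  sorted[0] = $nMmMmn  (last char: 'n')
  sorted[1] = MmMmn$n  (last char: 'n')
  sorted[2] = Mmn$nMm  (last char: 'm')
  sorted[3] = mMmn$nM  (last char: 'M')
  sorted[4] = mn$nMmM  (last char: 'M')
  sorted[5] = n$nMmMm  (last char: 'm')
  sorted[6] = nMmMmn$  (last char: '$')
Last column: nnmMMm$
Original string S is at sorted index 6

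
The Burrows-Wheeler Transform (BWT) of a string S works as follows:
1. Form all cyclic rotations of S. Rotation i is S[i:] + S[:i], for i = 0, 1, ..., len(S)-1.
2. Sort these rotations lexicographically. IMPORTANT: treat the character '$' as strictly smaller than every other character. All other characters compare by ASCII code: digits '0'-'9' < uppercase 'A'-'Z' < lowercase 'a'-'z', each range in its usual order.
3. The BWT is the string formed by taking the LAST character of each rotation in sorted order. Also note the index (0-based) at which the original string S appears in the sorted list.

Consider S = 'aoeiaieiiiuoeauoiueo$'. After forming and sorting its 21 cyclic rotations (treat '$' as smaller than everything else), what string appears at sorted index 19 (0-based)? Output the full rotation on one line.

All 21 rotations (rotation i = S[i:]+S[:i]):
  rot[0] = aoeiaieiiiuoeauoiueo$
  rot[1] = oeiaieiiiuoeauoiueo$a
  rot[2] = eiaieiiiuoeauoiueo$ao
  rot[3] = iaieiiiuoeauoiueo$aoe
  rot[4] = aieiiiuoeauoiueo$aoei
  rot[5] = ieiiiuoeauoiueo$aoeia
  rot[6] = eiiiuoeauoiueo$aoeiai
  rot[7] = iiiuoeauoiueo$aoeiaie
  rot[8] = iiuoeauoiueo$aoeiaiei
  rot[9] = iuoeauoiueo$aoeiaieii
  rot[10] = uoeauoiueo$aoeiaieiii
  rot[11] = oeauoiueo$aoeiaieiiiu
  rot[12] = eauoiueo$aoeiaieiiiuo
  rot[13] = auoiueo$aoeiaieiiiuoe
  rot[14] = uoiueo$aoeiaieiiiuoea
  rot[15] = oiueo$aoeiaieiiiuoeau
  rot[16] = iueo$aoeiaieiiiuoeauo
  rot[17] = ueo$aoeiaieiiiuoeauoi
  rot[18] = eo$aoeiaieiiiuoeauoiu
  rot[19] = o$aoeiaieiiiuoeauoiue
  rot[20] = $aoeiaieiiiuoeauoiueo
Sorted (with $ < everything):
  sorted[0] = $aoeiaieiiiuoeauoiueo
  sorted[1] = aieiiiuoeauoiueo$aoei
  sorted[2] = aoeiaieiiiuoeauoiueo$
  sorted[3] = auoiueo$aoeiaieiiiuoe
  sorted[4] = eauoiueo$aoeiaieiiiuo
  sorted[5] = eiaieiiiuoeauoiueo$ao
  sorted[6] = eiiiuoeauoiueo$aoeiai
  sorted[7] = eo$aoeiaieiiiuoeauoiu
  sorted[8] = iaieiiiuoeauoiueo$aoe
  sorted[9] = ieiiiuoeauoiueo$aoeia
  sorted[10] = iiiuoeauoiueo$aoeiaie
  sorted[11] = iiuoeauoiueo$aoeiaiei
  sorted[12] = iueo$aoeiaieiiiuoeauo
  sorted[13] = iuoeauoiueo$aoeiaieii
  sorted[14] = o$aoeiaieiiiuoeauoiue
  sorted[15] = oeauoiueo$aoeiaieiiiu
  sorted[16] = oeiaieiiiuoeauoiueo$a
  sorted[17] = oiueo$aoeiaieiiiuoeau
  sorted[18] = ueo$aoeiaieiiiuoeauoi
  sorted[19] = uoeauoiueo$aoeiaieiii
  sorted[20] = uoiueo$aoeiaieiiiuoea
sorted[19] = uoeauoiueo$aoeiaieiii

Answer: uoeauoiueo$aoeiaieiii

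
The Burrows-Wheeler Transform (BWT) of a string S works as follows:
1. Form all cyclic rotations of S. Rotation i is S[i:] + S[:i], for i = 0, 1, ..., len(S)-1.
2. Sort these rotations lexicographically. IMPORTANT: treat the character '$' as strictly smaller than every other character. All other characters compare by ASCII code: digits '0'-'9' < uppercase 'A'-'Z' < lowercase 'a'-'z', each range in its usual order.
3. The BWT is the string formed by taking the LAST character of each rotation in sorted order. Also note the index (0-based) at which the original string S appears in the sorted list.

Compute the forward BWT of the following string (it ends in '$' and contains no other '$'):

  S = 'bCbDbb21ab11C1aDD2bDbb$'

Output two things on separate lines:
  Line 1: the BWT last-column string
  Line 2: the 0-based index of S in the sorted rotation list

Answer: bb1C2bD1bDabb11bab$2CDD
18

Derivation:
All 23 rotations (rotation i = S[i:]+S[:i]):
  rot[0] = bCbDbb21ab11C1aDD2bDbb$
  rot[1] = CbDbb21ab11C1aDD2bDbb$b
  rot[2] = bDbb21ab11C1aDD2bDbb$bC
  rot[3] = Dbb21ab11C1aDD2bDbb$bCb
  rot[4] = bb21ab11C1aDD2bDbb$bCbD
  rot[5] = b21ab11C1aDD2bDbb$bCbDb
  rot[6] = 21ab11C1aDD2bDbb$bCbDbb
  rot[7] = 1ab11C1aDD2bDbb$bCbDbb2
  rot[8] = ab11C1aDD2bDbb$bCbDbb21
  rot[9] = b11C1aDD2bDbb$bCbDbb21a
  rot[10] = 11C1aDD2bDbb$bCbDbb21ab
  rot[11] = 1C1aDD2bDbb$bCbDbb21ab1
  rot[12] = C1aDD2bDbb$bCbDbb21ab11
  rot[13] = 1aDD2bDbb$bCbDbb21ab11C
  rot[14] = aDD2bDbb$bCbDbb21ab11C1
  rot[15] = DD2bDbb$bCbDbb21ab11C1a
  rot[16] = D2bDbb$bCbDbb21ab11C1aD
  rot[17] = 2bDbb$bCbDbb21ab11C1aDD
  rot[18] = bDbb$bCbDbb21ab11C1aDD2
  rot[19] = Dbb$bCbDbb21ab11C1aDD2b
  rot[20] = bb$bCbDbb21ab11C1aDD2bD
  rot[21] = b$bCbDbb21ab11C1aDD2bDb
  rot[22] = $bCbDbb21ab11C1aDD2bDbb
Sorted (with $ < everything):
  sorted[0] = $bCbDbb21ab11C1aDD2bDbb  (last char: 'b')
  sorted[1] = 11C1aDD2bDbb$bCbDbb21ab  (last char: 'b')
  sorted[2] = 1C1aDD2bDbb$bCbDbb21ab1  (last char: '1')
  sorted[3] = 1aDD2bDbb$bCbDbb21ab11C  (last char: 'C')
  sorted[4] = 1ab11C1aDD2bDbb$bCbDbb2  (last char: '2')
  sorted[5] = 21ab11C1aDD2bDbb$bCbDbb  (last char: 'b')
  sorted[6] = 2bDbb$bCbDbb21ab11C1aDD  (last char: 'D')
  sorted[7] = C1aDD2bDbb$bCbDbb21ab11  (last char: '1')
  sorted[8] = CbDbb21ab11C1aDD2bDbb$b  (last char: 'b')
  sorted[9] = D2bDbb$bCbDbb21ab11C1aD  (last char: 'D')
  sorted[10] = DD2bDbb$bCbDbb21ab11C1a  (last char: 'a')
  sorted[11] = Dbb$bCbDbb21ab11C1aDD2b  (last char: 'b')
  sorted[12] = Dbb21ab11C1aDD2bDbb$bCb  (last char: 'b')
  sorted[13] = aDD2bDbb$bCbDbb21ab11C1  (last char: '1')
  sorted[14] = ab11C1aDD2bDbb$bCbDbb21  (last char: '1')
  sorted[15] = b$bCbDbb21ab11C1aDD2bDb  (last char: 'b')
  sorted[16] = b11C1aDD2bDbb$bCbDbb21a  (last char: 'a')
  sorted[17] = b21ab11C1aDD2bDbb$bCbDb  (last char: 'b')
  sorted[18] = bCbDbb21ab11C1aDD2bDbb$  (last char: '$')
  sorted[19] = bDbb$bCbDbb21ab11C1aDD2  (last char: '2')
  sorted[20] = bDbb21ab11C1aDD2bDbb$bC  (last char: 'C')
  sorted[21] = bb$bCbDbb21ab11C1aDD2bD  (last char: 'D')
  sorted[22] = bb21ab11C1aDD2bDbb$bCbD  (last char: 'D')
Last column: bb1C2bD1bDabb11bab$2CDD
Original string S is at sorted index 18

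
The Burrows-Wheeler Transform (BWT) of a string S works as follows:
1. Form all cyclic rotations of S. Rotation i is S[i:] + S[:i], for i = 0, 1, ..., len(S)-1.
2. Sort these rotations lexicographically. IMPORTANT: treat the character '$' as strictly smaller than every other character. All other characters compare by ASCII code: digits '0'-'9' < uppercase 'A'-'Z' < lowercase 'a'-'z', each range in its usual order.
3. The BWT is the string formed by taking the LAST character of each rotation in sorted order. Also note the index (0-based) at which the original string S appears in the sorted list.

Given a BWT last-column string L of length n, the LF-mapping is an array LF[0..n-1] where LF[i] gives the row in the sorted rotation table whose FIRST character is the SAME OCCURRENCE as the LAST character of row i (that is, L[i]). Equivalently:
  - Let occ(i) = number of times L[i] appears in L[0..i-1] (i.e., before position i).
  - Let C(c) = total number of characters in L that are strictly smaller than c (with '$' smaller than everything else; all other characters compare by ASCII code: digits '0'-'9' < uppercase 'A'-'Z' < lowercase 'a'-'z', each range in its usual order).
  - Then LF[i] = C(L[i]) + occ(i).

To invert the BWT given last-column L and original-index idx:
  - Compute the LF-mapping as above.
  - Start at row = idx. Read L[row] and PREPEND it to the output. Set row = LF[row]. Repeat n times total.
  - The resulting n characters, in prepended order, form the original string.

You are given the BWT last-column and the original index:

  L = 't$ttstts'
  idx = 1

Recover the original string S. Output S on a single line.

LF mapping: 3 0 4 5 1 6 7 2
Walk LF starting at row 1, prepending L[row]:
  step 1: row=1, L[1]='$', prepend. Next row=LF[1]=0
  step 2: row=0, L[0]='t', prepend. Next row=LF[0]=3
  step 3: row=3, L[3]='t', prepend. Next row=LF[3]=5
  step 4: row=5, L[5]='t', prepend. Next row=LF[5]=6
  step 5: row=6, L[6]='t', prepend. Next row=LF[6]=7
  step 6: row=7, L[7]='s', prepend. Next row=LF[7]=2
  step 7: row=2, L[2]='t', prepend. Next row=LF[2]=4
  step 8: row=4, L[4]='s', prepend. Next row=LF[4]=1
Reversed output: ststttt$

Answer: ststttt$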